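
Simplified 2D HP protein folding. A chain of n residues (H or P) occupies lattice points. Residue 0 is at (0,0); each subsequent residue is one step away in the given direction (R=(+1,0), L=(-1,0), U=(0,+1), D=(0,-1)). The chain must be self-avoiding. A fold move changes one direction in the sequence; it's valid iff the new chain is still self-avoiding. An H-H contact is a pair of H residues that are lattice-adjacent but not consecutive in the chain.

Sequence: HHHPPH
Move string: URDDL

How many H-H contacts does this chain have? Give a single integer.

Positions: [(0, 0), (0, 1), (1, 1), (1, 0), (1, -1), (0, -1)]
H-H contact: residue 0 @(0,0) - residue 5 @(0, -1)

Answer: 1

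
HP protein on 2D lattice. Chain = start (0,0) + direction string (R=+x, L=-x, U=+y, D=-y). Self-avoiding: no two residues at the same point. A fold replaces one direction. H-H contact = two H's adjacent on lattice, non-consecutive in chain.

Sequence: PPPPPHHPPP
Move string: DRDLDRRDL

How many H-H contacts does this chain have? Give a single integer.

Answer: 0

Derivation:
Positions: [(0, 0), (0, -1), (1, -1), (1, -2), (0, -2), (0, -3), (1, -3), (2, -3), (2, -4), (1, -4)]
No H-H contacts found.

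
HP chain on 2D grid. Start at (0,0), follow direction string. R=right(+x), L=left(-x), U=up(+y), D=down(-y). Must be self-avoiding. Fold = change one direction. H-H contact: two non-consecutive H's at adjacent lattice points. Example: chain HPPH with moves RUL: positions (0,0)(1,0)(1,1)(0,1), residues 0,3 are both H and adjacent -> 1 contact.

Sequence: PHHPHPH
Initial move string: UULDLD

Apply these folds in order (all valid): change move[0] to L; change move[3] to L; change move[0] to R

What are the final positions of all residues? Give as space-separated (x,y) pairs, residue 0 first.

Answer: (0,0) (1,0) (1,1) (0,1) (-1,1) (-2,1) (-2,0)

Derivation:
Initial moves: UULDLD
Fold: move[0]->L => LULDLD (positions: [(0, 0), (-1, 0), (-1, 1), (-2, 1), (-2, 0), (-3, 0), (-3, -1)])
Fold: move[3]->L => LULLLD (positions: [(0, 0), (-1, 0), (-1, 1), (-2, 1), (-3, 1), (-4, 1), (-4, 0)])
Fold: move[0]->R => RULLLD (positions: [(0, 0), (1, 0), (1, 1), (0, 1), (-1, 1), (-2, 1), (-2, 0)])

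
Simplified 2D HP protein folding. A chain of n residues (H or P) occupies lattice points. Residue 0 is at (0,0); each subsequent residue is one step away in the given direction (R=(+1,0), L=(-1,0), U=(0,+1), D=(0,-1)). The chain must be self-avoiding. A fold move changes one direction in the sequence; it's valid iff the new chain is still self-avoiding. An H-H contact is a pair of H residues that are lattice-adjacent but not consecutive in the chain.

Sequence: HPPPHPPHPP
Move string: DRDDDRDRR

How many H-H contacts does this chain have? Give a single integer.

Answer: 0

Derivation:
Positions: [(0, 0), (0, -1), (1, -1), (1, -2), (1, -3), (1, -4), (2, -4), (2, -5), (3, -5), (4, -5)]
No H-H contacts found.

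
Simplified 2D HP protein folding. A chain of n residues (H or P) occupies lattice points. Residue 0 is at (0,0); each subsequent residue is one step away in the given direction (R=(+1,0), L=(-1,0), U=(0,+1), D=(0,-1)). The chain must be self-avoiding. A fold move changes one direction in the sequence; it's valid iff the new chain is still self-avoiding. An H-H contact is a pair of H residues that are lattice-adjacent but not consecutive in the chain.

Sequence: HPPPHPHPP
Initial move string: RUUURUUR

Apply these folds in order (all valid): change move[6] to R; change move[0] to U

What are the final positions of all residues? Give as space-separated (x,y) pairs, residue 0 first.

Initial moves: RUUURUUR
Fold: move[6]->R => RUUURURR (positions: [(0, 0), (1, 0), (1, 1), (1, 2), (1, 3), (2, 3), (2, 4), (3, 4), (4, 4)])
Fold: move[0]->U => UUUURURR (positions: [(0, 0), (0, 1), (0, 2), (0, 3), (0, 4), (1, 4), (1, 5), (2, 5), (3, 5)])

Answer: (0,0) (0,1) (0,2) (0,3) (0,4) (1,4) (1,5) (2,5) (3,5)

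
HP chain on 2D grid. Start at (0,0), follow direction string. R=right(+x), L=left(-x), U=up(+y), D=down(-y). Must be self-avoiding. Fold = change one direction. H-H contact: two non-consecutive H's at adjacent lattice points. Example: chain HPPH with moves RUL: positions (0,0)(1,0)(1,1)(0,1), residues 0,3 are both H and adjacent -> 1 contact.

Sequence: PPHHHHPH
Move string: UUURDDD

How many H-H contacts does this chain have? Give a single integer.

Answer: 1

Derivation:
Positions: [(0, 0), (0, 1), (0, 2), (0, 3), (1, 3), (1, 2), (1, 1), (1, 0)]
H-H contact: residue 2 @(0,2) - residue 5 @(1, 2)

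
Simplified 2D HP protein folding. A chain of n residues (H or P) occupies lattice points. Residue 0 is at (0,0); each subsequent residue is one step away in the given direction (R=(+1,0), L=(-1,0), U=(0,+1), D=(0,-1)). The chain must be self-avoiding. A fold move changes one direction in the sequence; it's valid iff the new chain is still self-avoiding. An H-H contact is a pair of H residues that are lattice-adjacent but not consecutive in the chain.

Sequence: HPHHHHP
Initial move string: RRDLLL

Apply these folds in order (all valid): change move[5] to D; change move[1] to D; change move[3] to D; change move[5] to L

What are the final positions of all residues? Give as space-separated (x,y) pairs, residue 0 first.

Initial moves: RRDLLL
Fold: move[5]->D => RRDLLD (positions: [(0, 0), (1, 0), (2, 0), (2, -1), (1, -1), (0, -1), (0, -2)])
Fold: move[1]->D => RDDLLD (positions: [(0, 0), (1, 0), (1, -1), (1, -2), (0, -2), (-1, -2), (-1, -3)])
Fold: move[3]->D => RDDDLD (positions: [(0, 0), (1, 0), (1, -1), (1, -2), (1, -3), (0, -3), (0, -4)])
Fold: move[5]->L => RDDDLL (positions: [(0, 0), (1, 0), (1, -1), (1, -2), (1, -3), (0, -3), (-1, -3)])

Answer: (0,0) (1,0) (1,-1) (1,-2) (1,-3) (0,-3) (-1,-3)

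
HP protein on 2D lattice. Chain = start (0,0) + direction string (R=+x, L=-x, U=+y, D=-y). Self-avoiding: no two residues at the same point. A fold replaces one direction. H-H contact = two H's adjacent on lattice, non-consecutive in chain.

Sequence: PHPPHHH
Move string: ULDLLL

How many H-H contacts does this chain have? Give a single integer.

Positions: [(0, 0), (0, 1), (-1, 1), (-1, 0), (-2, 0), (-3, 0), (-4, 0)]
No H-H contacts found.

Answer: 0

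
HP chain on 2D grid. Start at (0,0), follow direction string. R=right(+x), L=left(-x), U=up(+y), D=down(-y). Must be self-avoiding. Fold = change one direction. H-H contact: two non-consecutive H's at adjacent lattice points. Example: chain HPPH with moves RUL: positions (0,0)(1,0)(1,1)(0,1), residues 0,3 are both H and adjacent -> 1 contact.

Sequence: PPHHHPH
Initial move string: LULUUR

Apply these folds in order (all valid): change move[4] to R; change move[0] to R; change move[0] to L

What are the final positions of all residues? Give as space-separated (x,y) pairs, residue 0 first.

Initial moves: LULUUR
Fold: move[4]->R => LULURR (positions: [(0, 0), (-1, 0), (-1, 1), (-2, 1), (-2, 2), (-1, 2), (0, 2)])
Fold: move[0]->R => RULURR (positions: [(0, 0), (1, 0), (1, 1), (0, 1), (0, 2), (1, 2), (2, 2)])
Fold: move[0]->L => LULURR (positions: [(0, 0), (-1, 0), (-1, 1), (-2, 1), (-2, 2), (-1, 2), (0, 2)])

Answer: (0,0) (-1,0) (-1,1) (-2,1) (-2,2) (-1,2) (0,2)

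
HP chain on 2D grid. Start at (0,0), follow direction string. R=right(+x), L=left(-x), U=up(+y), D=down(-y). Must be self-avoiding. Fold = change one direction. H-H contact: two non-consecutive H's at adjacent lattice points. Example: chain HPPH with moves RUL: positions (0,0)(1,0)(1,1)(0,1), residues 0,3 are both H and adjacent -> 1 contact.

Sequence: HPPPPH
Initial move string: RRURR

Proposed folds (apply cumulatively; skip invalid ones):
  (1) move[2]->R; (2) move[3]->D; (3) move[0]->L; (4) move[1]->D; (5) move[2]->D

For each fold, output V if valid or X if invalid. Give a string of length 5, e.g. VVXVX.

Initial: RRURR -> [(0, 0), (1, 0), (2, 0), (2, 1), (3, 1), (4, 1)]
Fold 1: move[2]->R => RRRRR VALID
Fold 2: move[3]->D => RRRDR VALID
Fold 3: move[0]->L => LRRDR INVALID (collision), skipped
Fold 4: move[1]->D => RDRDR VALID
Fold 5: move[2]->D => RDDDR VALID

Answer: VVXVV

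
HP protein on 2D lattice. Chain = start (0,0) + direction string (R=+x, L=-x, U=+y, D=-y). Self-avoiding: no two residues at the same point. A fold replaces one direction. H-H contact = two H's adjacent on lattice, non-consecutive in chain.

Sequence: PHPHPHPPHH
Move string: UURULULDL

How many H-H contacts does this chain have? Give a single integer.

Positions: [(0, 0), (0, 1), (0, 2), (1, 2), (1, 3), (0, 3), (0, 4), (-1, 4), (-1, 3), (-2, 3)]
H-H contact: residue 5 @(0,3) - residue 8 @(-1, 3)

Answer: 1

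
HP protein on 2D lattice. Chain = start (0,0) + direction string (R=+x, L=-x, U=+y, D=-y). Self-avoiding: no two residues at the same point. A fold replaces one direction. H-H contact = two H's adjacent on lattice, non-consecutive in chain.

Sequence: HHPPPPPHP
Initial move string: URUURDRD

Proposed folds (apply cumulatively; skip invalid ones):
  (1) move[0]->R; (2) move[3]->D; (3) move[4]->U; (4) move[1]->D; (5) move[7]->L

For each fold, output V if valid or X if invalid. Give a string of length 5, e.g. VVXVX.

Answer: VXXXX

Derivation:
Initial: URUURDRD -> [(0, 0), (0, 1), (1, 1), (1, 2), (1, 3), (2, 3), (2, 2), (3, 2), (3, 1)]
Fold 1: move[0]->R => RRUURDRD VALID
Fold 2: move[3]->D => RRUDRDRD INVALID (collision), skipped
Fold 3: move[4]->U => RRUUUDRD INVALID (collision), skipped
Fold 4: move[1]->D => RDUURDRD INVALID (collision), skipped
Fold 5: move[7]->L => RRUURDRL INVALID (collision), skipped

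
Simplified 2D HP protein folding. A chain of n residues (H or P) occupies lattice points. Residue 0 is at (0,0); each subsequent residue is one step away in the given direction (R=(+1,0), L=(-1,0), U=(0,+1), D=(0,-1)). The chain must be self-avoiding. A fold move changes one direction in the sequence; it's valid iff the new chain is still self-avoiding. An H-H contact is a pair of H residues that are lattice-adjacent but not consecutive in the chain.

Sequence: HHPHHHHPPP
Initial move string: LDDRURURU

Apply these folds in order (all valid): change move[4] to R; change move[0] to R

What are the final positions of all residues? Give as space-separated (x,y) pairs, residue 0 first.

Initial moves: LDDRURURU
Fold: move[4]->R => LDDRRRURU (positions: [(0, 0), (-1, 0), (-1, -1), (-1, -2), (0, -2), (1, -2), (2, -2), (2, -1), (3, -1), (3, 0)])
Fold: move[0]->R => RDDRRRURU (positions: [(0, 0), (1, 0), (1, -1), (1, -2), (2, -2), (3, -2), (4, -2), (4, -1), (5, -1), (5, 0)])

Answer: (0,0) (1,0) (1,-1) (1,-2) (2,-2) (3,-2) (4,-2) (4,-1) (5,-1) (5,0)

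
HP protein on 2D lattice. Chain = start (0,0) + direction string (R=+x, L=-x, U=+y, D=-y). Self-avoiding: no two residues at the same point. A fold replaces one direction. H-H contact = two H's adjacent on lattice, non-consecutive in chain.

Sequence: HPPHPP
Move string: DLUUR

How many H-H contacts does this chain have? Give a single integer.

Positions: [(0, 0), (0, -1), (-1, -1), (-1, 0), (-1, 1), (0, 1)]
H-H contact: residue 0 @(0,0) - residue 3 @(-1, 0)

Answer: 1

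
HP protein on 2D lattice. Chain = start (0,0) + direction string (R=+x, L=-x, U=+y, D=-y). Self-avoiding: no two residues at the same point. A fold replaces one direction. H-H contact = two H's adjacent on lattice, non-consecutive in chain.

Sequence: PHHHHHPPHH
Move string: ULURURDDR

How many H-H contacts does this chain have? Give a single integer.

Positions: [(0, 0), (0, 1), (-1, 1), (-1, 2), (0, 2), (0, 3), (1, 3), (1, 2), (1, 1), (2, 1)]
H-H contact: residue 1 @(0,1) - residue 8 @(1, 1)
H-H contact: residue 1 @(0,1) - residue 4 @(0, 2)

Answer: 2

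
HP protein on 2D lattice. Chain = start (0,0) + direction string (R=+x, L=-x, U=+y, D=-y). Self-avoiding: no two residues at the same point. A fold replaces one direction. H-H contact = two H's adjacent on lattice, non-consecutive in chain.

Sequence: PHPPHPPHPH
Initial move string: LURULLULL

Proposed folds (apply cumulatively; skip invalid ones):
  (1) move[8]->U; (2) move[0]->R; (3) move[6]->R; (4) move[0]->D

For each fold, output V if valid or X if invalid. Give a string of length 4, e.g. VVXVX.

Answer: VVXX

Derivation:
Initial: LURULLULL -> [(0, 0), (-1, 0), (-1, 1), (0, 1), (0, 2), (-1, 2), (-2, 2), (-2, 3), (-3, 3), (-4, 3)]
Fold 1: move[8]->U => LURULLULU VALID
Fold 2: move[0]->R => RURULLULU VALID
Fold 3: move[6]->R => RURULLRLU INVALID (collision), skipped
Fold 4: move[0]->D => DURULLULU INVALID (collision), skipped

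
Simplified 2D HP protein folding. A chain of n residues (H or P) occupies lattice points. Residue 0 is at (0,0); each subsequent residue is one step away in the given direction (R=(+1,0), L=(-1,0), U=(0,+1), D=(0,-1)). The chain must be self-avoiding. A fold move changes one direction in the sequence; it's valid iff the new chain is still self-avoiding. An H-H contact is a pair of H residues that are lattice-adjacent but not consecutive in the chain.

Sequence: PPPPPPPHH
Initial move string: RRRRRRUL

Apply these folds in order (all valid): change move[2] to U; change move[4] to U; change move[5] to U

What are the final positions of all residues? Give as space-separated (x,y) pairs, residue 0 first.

Initial moves: RRRRRRUL
Fold: move[2]->U => RRURRRUL (positions: [(0, 0), (1, 0), (2, 0), (2, 1), (3, 1), (4, 1), (5, 1), (5, 2), (4, 2)])
Fold: move[4]->U => RRURURUL (positions: [(0, 0), (1, 0), (2, 0), (2, 1), (3, 1), (3, 2), (4, 2), (4, 3), (3, 3)])
Fold: move[5]->U => RRURUUUL (positions: [(0, 0), (1, 0), (2, 0), (2, 1), (3, 1), (3, 2), (3, 3), (3, 4), (2, 4)])

Answer: (0,0) (1,0) (2,0) (2,1) (3,1) (3,2) (3,3) (3,4) (2,4)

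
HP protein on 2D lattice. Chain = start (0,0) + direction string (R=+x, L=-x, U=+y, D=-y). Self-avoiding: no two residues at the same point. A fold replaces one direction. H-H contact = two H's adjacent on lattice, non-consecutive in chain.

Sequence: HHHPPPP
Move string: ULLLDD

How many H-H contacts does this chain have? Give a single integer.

Positions: [(0, 0), (0, 1), (-1, 1), (-2, 1), (-3, 1), (-3, 0), (-3, -1)]
No H-H contacts found.

Answer: 0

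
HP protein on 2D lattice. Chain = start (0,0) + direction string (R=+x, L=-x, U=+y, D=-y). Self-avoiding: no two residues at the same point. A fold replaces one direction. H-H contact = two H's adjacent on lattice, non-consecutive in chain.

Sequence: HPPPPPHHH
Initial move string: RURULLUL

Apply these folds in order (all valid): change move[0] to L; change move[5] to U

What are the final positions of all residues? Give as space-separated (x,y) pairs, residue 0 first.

Answer: (0,0) (-1,0) (-1,1) (0,1) (0,2) (-1,2) (-1,3) (-1,4) (-2,4)

Derivation:
Initial moves: RURULLUL
Fold: move[0]->L => LURULLUL (positions: [(0, 0), (-1, 0), (-1, 1), (0, 1), (0, 2), (-1, 2), (-2, 2), (-2, 3), (-3, 3)])
Fold: move[5]->U => LURULUUL (positions: [(0, 0), (-1, 0), (-1, 1), (0, 1), (0, 2), (-1, 2), (-1, 3), (-1, 4), (-2, 4)])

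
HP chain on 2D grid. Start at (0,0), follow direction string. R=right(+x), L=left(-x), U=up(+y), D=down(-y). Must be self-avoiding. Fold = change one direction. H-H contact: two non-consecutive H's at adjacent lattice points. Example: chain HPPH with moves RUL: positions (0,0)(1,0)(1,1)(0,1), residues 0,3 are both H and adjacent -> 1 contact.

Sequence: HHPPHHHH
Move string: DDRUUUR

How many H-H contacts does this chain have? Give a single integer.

Answer: 2

Derivation:
Positions: [(0, 0), (0, -1), (0, -2), (1, -2), (1, -1), (1, 0), (1, 1), (2, 1)]
H-H contact: residue 0 @(0,0) - residue 5 @(1, 0)
H-H contact: residue 1 @(0,-1) - residue 4 @(1, -1)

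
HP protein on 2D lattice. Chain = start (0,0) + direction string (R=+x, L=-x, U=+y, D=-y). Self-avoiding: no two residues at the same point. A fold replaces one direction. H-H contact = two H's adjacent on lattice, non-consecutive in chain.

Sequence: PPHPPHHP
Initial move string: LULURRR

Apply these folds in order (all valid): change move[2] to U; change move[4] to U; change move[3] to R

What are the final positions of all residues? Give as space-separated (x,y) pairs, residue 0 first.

Initial moves: LULURRR
Fold: move[2]->U => LUUURRR (positions: [(0, 0), (-1, 0), (-1, 1), (-1, 2), (-1, 3), (0, 3), (1, 3), (2, 3)])
Fold: move[4]->U => LUUUURR (positions: [(0, 0), (-1, 0), (-1, 1), (-1, 2), (-1, 3), (-1, 4), (0, 4), (1, 4)])
Fold: move[3]->R => LUURURR (positions: [(0, 0), (-1, 0), (-1, 1), (-1, 2), (0, 2), (0, 3), (1, 3), (2, 3)])

Answer: (0,0) (-1,0) (-1,1) (-1,2) (0,2) (0,3) (1,3) (2,3)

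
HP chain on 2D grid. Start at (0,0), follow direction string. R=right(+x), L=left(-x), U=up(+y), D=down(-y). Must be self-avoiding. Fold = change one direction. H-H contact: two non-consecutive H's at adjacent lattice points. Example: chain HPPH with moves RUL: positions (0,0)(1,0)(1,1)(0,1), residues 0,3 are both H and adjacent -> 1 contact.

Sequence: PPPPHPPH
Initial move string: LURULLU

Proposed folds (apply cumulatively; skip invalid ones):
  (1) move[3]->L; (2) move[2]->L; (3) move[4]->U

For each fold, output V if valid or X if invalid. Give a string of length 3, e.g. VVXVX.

Answer: XVV

Derivation:
Initial: LURULLU -> [(0, 0), (-1, 0), (-1, 1), (0, 1), (0, 2), (-1, 2), (-2, 2), (-2, 3)]
Fold 1: move[3]->L => LURLLLU INVALID (collision), skipped
Fold 2: move[2]->L => LULULLU VALID
Fold 3: move[4]->U => LULUULU VALID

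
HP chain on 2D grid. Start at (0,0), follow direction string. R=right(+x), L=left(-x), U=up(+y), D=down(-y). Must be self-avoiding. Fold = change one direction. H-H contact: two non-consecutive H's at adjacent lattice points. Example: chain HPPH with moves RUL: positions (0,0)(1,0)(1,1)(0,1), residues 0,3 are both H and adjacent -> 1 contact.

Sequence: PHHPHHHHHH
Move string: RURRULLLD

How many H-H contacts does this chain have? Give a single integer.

Answer: 2

Derivation:
Positions: [(0, 0), (1, 0), (1, 1), (2, 1), (3, 1), (3, 2), (2, 2), (1, 2), (0, 2), (0, 1)]
H-H contact: residue 2 @(1,1) - residue 9 @(0, 1)
H-H contact: residue 2 @(1,1) - residue 7 @(1, 2)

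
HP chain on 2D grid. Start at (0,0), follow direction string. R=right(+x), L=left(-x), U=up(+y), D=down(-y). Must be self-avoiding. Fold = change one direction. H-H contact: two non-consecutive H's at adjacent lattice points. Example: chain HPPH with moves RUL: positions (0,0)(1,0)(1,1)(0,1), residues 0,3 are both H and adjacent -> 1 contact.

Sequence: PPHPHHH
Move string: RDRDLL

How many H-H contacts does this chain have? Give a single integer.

Positions: [(0, 0), (1, 0), (1, -1), (2, -1), (2, -2), (1, -2), (0, -2)]
H-H contact: residue 2 @(1,-1) - residue 5 @(1, -2)

Answer: 1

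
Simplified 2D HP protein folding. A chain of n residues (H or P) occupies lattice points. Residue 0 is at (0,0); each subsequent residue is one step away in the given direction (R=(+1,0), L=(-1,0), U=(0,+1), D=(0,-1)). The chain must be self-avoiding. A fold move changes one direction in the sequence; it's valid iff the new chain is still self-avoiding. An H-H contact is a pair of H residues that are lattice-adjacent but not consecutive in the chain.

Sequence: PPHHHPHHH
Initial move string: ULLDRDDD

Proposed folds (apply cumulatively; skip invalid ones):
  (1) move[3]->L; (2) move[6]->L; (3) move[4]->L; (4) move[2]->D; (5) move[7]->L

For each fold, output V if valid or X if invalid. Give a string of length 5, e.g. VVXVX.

Initial: ULLDRDDD -> [(0, 0), (0, 1), (-1, 1), (-2, 1), (-2, 0), (-1, 0), (-1, -1), (-1, -2), (-1, -3)]
Fold 1: move[3]->L => ULLLRDDD INVALID (collision), skipped
Fold 2: move[6]->L => ULLDRDLD VALID
Fold 3: move[4]->L => ULLDLDLD VALID
Fold 4: move[2]->D => ULDDLDLD VALID
Fold 5: move[7]->L => ULDDLDLL VALID

Answer: XVVVV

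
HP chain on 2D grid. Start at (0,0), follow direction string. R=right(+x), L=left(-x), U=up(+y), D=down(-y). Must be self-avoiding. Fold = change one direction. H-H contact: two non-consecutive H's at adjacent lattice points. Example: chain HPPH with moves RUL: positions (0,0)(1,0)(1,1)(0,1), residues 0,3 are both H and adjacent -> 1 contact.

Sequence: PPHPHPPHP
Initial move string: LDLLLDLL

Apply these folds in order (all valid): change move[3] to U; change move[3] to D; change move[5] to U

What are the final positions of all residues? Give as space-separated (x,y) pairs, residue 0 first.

Answer: (0,0) (-1,0) (-1,-1) (-2,-1) (-2,-2) (-3,-2) (-3,-1) (-4,-1) (-5,-1)

Derivation:
Initial moves: LDLLLDLL
Fold: move[3]->U => LDLULDLL (positions: [(0, 0), (-1, 0), (-1, -1), (-2, -1), (-2, 0), (-3, 0), (-3, -1), (-4, -1), (-5, -1)])
Fold: move[3]->D => LDLDLDLL (positions: [(0, 0), (-1, 0), (-1, -1), (-2, -1), (-2, -2), (-3, -2), (-3, -3), (-4, -3), (-5, -3)])
Fold: move[5]->U => LDLDLULL (positions: [(0, 0), (-1, 0), (-1, -1), (-2, -1), (-2, -2), (-3, -2), (-3, -1), (-4, -1), (-5, -1)])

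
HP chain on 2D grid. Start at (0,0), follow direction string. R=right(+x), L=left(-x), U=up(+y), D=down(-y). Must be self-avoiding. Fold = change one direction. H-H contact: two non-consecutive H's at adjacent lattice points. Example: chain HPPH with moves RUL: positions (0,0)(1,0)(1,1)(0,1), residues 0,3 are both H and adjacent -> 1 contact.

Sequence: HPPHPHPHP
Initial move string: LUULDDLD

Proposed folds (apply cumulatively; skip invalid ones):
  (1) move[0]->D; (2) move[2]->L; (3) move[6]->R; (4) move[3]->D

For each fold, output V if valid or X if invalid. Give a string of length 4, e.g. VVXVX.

Answer: XVVV

Derivation:
Initial: LUULDDLD -> [(0, 0), (-1, 0), (-1, 1), (-1, 2), (-2, 2), (-2, 1), (-2, 0), (-3, 0), (-3, -1)]
Fold 1: move[0]->D => DUULDDLD INVALID (collision), skipped
Fold 2: move[2]->L => LULLDDLD VALID
Fold 3: move[6]->R => LULLDDRD VALID
Fold 4: move[3]->D => LULDDDRD VALID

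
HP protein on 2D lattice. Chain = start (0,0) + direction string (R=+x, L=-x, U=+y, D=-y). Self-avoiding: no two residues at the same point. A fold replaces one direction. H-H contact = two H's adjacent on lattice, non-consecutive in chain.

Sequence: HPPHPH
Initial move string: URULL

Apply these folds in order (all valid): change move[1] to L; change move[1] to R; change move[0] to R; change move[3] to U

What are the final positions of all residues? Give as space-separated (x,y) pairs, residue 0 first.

Initial moves: URULL
Fold: move[1]->L => ULULL (positions: [(0, 0), (0, 1), (-1, 1), (-1, 2), (-2, 2), (-3, 2)])
Fold: move[1]->R => URULL (positions: [(0, 0), (0, 1), (1, 1), (1, 2), (0, 2), (-1, 2)])
Fold: move[0]->R => RRULL (positions: [(0, 0), (1, 0), (2, 0), (2, 1), (1, 1), (0, 1)])
Fold: move[3]->U => RRUUL (positions: [(0, 0), (1, 0), (2, 0), (2, 1), (2, 2), (1, 2)])

Answer: (0,0) (1,0) (2,0) (2,1) (2,2) (1,2)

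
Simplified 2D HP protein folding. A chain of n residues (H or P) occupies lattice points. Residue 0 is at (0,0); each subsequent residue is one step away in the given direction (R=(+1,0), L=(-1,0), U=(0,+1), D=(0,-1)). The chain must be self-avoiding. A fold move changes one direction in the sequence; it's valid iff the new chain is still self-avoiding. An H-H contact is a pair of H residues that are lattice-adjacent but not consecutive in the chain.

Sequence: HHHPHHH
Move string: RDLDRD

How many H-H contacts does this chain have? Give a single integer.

Positions: [(0, 0), (1, 0), (1, -1), (0, -1), (0, -2), (1, -2), (1, -3)]
H-H contact: residue 2 @(1,-1) - residue 5 @(1, -2)

Answer: 1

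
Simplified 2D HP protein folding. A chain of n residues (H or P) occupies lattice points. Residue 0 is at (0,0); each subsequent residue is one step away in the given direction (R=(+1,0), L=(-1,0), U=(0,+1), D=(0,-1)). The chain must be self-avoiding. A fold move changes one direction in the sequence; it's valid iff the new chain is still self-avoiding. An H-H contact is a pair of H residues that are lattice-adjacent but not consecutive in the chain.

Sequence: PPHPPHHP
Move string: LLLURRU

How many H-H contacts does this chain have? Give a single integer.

Answer: 1

Derivation:
Positions: [(0, 0), (-1, 0), (-2, 0), (-3, 0), (-3, 1), (-2, 1), (-1, 1), (-1, 2)]
H-H contact: residue 2 @(-2,0) - residue 5 @(-2, 1)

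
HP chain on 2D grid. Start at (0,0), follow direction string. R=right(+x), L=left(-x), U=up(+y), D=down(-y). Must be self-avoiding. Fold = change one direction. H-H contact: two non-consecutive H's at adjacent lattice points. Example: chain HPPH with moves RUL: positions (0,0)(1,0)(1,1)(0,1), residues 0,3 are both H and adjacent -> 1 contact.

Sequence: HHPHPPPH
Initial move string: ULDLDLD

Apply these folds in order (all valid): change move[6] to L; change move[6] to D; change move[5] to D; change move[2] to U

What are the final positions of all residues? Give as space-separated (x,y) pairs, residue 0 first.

Initial moves: ULDLDLD
Fold: move[6]->L => ULDLDLL (positions: [(0, 0), (0, 1), (-1, 1), (-1, 0), (-2, 0), (-2, -1), (-3, -1), (-4, -1)])
Fold: move[6]->D => ULDLDLD (positions: [(0, 0), (0, 1), (-1, 1), (-1, 0), (-2, 0), (-2, -1), (-3, -1), (-3, -2)])
Fold: move[5]->D => ULDLDDD (positions: [(0, 0), (0, 1), (-1, 1), (-1, 0), (-2, 0), (-2, -1), (-2, -2), (-2, -3)])
Fold: move[2]->U => ULULDDD (positions: [(0, 0), (0, 1), (-1, 1), (-1, 2), (-2, 2), (-2, 1), (-2, 0), (-2, -1)])

Answer: (0,0) (0,1) (-1,1) (-1,2) (-2,2) (-2,1) (-2,0) (-2,-1)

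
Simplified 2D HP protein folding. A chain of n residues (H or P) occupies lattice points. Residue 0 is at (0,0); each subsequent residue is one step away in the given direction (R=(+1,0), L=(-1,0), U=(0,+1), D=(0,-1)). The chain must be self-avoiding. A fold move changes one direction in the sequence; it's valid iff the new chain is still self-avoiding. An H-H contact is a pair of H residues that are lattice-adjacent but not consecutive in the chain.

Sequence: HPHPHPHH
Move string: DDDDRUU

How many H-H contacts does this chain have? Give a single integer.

Answer: 1

Derivation:
Positions: [(0, 0), (0, -1), (0, -2), (0, -3), (0, -4), (1, -4), (1, -3), (1, -2)]
H-H contact: residue 2 @(0,-2) - residue 7 @(1, -2)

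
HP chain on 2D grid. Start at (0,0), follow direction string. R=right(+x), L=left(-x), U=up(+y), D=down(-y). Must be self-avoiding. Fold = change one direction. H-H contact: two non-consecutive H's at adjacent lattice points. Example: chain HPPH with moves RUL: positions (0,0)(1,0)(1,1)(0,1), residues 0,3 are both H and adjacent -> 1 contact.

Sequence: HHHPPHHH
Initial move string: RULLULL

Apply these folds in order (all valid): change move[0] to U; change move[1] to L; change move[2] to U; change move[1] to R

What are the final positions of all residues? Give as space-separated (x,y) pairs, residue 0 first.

Answer: (0,0) (0,1) (1,1) (1,2) (0,2) (0,3) (-1,3) (-2,3)

Derivation:
Initial moves: RULLULL
Fold: move[0]->U => UULLULL (positions: [(0, 0), (0, 1), (0, 2), (-1, 2), (-2, 2), (-2, 3), (-3, 3), (-4, 3)])
Fold: move[1]->L => ULLLULL (positions: [(0, 0), (0, 1), (-1, 1), (-2, 1), (-3, 1), (-3, 2), (-4, 2), (-5, 2)])
Fold: move[2]->U => ULULULL (positions: [(0, 0), (0, 1), (-1, 1), (-1, 2), (-2, 2), (-2, 3), (-3, 3), (-4, 3)])
Fold: move[1]->R => URULULL (positions: [(0, 0), (0, 1), (1, 1), (1, 2), (0, 2), (0, 3), (-1, 3), (-2, 3)])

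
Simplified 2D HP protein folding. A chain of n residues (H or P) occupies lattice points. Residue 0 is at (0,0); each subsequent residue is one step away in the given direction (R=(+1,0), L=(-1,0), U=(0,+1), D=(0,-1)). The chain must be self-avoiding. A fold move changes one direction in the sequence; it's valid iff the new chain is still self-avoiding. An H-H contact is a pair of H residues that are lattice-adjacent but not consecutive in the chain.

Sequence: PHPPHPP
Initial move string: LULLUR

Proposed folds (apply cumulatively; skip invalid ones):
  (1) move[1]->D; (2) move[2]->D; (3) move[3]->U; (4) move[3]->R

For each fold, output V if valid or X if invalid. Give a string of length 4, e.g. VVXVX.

Initial: LULLUR -> [(0, 0), (-1, 0), (-1, 1), (-2, 1), (-3, 1), (-3, 2), (-2, 2)]
Fold 1: move[1]->D => LDLLUR VALID
Fold 2: move[2]->D => LDDLUR INVALID (collision), skipped
Fold 3: move[3]->U => LDLUUR VALID
Fold 4: move[3]->R => LDLRUR INVALID (collision), skipped

Answer: VXVX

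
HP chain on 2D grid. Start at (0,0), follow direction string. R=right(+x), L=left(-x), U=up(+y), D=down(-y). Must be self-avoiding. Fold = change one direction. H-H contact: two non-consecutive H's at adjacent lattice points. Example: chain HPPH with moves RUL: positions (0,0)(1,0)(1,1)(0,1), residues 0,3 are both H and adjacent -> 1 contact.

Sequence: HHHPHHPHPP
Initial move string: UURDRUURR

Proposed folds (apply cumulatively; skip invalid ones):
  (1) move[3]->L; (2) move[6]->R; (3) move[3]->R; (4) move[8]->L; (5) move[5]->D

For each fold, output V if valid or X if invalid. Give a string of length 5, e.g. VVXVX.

Answer: XVVXV

Derivation:
Initial: UURDRUURR -> [(0, 0), (0, 1), (0, 2), (1, 2), (1, 1), (2, 1), (2, 2), (2, 3), (3, 3), (4, 3)]
Fold 1: move[3]->L => UURLRUURR INVALID (collision), skipped
Fold 2: move[6]->R => UURDRURRR VALID
Fold 3: move[3]->R => UURRRURRR VALID
Fold 4: move[8]->L => UURRRURRL INVALID (collision), skipped
Fold 5: move[5]->D => UURRRDRRR VALID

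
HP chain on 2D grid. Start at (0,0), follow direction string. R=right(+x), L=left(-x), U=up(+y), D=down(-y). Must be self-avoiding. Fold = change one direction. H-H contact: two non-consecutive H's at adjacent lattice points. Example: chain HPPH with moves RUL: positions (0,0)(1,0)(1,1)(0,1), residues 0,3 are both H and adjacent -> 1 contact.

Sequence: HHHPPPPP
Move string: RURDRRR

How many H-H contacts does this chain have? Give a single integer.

Positions: [(0, 0), (1, 0), (1, 1), (2, 1), (2, 0), (3, 0), (4, 0), (5, 0)]
No H-H contacts found.

Answer: 0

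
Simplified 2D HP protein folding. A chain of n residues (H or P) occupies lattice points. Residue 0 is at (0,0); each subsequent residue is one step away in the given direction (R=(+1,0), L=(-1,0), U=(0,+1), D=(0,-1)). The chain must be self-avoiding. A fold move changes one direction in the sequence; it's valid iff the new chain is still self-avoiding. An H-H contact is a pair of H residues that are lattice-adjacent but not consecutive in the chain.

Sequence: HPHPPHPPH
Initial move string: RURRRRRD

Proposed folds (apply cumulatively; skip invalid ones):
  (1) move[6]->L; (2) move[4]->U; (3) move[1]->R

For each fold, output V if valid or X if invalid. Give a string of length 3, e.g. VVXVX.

Answer: XVV

Derivation:
Initial: RURRRRRD -> [(0, 0), (1, 0), (1, 1), (2, 1), (3, 1), (4, 1), (5, 1), (6, 1), (6, 0)]
Fold 1: move[6]->L => RURRRRLD INVALID (collision), skipped
Fold 2: move[4]->U => RURRURRD VALID
Fold 3: move[1]->R => RRRRURRD VALID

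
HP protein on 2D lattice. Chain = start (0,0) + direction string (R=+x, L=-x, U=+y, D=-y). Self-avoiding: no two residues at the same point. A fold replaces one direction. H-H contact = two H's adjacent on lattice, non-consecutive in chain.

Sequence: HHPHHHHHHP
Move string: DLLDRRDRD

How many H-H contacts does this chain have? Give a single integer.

Answer: 1

Derivation:
Positions: [(0, 0), (0, -1), (-1, -1), (-2, -1), (-2, -2), (-1, -2), (0, -2), (0, -3), (1, -3), (1, -4)]
H-H contact: residue 1 @(0,-1) - residue 6 @(0, -2)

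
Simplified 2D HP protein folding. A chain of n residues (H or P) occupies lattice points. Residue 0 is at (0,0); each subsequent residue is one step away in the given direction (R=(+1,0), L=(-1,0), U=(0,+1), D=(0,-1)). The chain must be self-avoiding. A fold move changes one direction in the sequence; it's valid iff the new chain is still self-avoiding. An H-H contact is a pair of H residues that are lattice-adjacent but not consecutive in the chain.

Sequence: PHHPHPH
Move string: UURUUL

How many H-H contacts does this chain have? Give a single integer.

Answer: 0

Derivation:
Positions: [(0, 0), (0, 1), (0, 2), (1, 2), (1, 3), (1, 4), (0, 4)]
No H-H contacts found.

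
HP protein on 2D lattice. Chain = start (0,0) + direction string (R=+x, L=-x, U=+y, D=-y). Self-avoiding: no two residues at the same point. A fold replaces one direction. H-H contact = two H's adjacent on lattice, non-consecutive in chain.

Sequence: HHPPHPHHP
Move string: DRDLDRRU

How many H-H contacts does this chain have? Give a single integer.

Answer: 1

Derivation:
Positions: [(0, 0), (0, -1), (1, -1), (1, -2), (0, -2), (0, -3), (1, -3), (2, -3), (2, -2)]
H-H contact: residue 1 @(0,-1) - residue 4 @(0, -2)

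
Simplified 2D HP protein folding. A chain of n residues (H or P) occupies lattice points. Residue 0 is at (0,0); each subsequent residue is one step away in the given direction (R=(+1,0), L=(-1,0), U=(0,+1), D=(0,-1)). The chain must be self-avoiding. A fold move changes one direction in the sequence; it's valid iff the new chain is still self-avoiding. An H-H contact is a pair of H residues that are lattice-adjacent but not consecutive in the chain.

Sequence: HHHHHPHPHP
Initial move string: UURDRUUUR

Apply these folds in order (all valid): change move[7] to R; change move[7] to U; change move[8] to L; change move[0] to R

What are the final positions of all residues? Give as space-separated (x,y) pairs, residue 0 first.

Initial moves: UURDRUUUR
Fold: move[7]->R => UURDRUURR (positions: [(0, 0), (0, 1), (0, 2), (1, 2), (1, 1), (2, 1), (2, 2), (2, 3), (3, 3), (4, 3)])
Fold: move[7]->U => UURDRUUUR (positions: [(0, 0), (0, 1), (0, 2), (1, 2), (1, 1), (2, 1), (2, 2), (2, 3), (2, 4), (3, 4)])
Fold: move[8]->L => UURDRUUUL (positions: [(0, 0), (0, 1), (0, 2), (1, 2), (1, 1), (2, 1), (2, 2), (2, 3), (2, 4), (1, 4)])
Fold: move[0]->R => RURDRUUUL (positions: [(0, 0), (1, 0), (1, 1), (2, 1), (2, 0), (3, 0), (3, 1), (3, 2), (3, 3), (2, 3)])

Answer: (0,0) (1,0) (1,1) (2,1) (2,0) (3,0) (3,1) (3,2) (3,3) (2,3)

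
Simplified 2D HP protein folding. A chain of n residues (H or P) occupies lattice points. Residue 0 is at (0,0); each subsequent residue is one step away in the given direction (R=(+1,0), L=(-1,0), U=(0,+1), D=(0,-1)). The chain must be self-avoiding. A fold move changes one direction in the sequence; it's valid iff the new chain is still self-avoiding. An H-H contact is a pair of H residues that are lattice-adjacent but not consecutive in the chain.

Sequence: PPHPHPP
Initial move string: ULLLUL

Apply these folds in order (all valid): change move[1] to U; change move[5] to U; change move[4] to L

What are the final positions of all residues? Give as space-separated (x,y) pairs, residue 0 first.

Answer: (0,0) (0,1) (0,2) (-1,2) (-2,2) (-3,2) (-3,3)

Derivation:
Initial moves: ULLLUL
Fold: move[1]->U => UULLUL (positions: [(0, 0), (0, 1), (0, 2), (-1, 2), (-2, 2), (-2, 3), (-3, 3)])
Fold: move[5]->U => UULLUU (positions: [(0, 0), (0, 1), (0, 2), (-1, 2), (-2, 2), (-2, 3), (-2, 4)])
Fold: move[4]->L => UULLLU (positions: [(0, 0), (0, 1), (0, 2), (-1, 2), (-2, 2), (-3, 2), (-3, 3)])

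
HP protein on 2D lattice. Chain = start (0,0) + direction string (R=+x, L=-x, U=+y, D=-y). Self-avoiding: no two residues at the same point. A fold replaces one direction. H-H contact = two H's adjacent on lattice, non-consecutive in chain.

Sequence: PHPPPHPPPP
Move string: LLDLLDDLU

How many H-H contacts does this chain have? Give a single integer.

Positions: [(0, 0), (-1, 0), (-2, 0), (-2, -1), (-3, -1), (-4, -1), (-4, -2), (-4, -3), (-5, -3), (-5, -2)]
No H-H contacts found.

Answer: 0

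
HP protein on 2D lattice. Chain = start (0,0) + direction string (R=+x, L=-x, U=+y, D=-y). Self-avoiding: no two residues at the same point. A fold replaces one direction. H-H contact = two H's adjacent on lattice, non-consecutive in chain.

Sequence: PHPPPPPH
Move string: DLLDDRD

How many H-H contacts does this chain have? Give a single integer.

Positions: [(0, 0), (0, -1), (-1, -1), (-2, -1), (-2, -2), (-2, -3), (-1, -3), (-1, -4)]
No H-H contacts found.

Answer: 0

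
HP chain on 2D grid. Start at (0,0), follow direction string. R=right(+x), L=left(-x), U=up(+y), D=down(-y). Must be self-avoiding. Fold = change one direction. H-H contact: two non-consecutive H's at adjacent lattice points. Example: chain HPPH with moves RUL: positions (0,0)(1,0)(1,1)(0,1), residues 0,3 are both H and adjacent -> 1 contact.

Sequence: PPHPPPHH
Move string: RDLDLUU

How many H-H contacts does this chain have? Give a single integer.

Positions: [(0, 0), (1, 0), (1, -1), (0, -1), (0, -2), (-1, -2), (-1, -1), (-1, 0)]
No H-H contacts found.

Answer: 0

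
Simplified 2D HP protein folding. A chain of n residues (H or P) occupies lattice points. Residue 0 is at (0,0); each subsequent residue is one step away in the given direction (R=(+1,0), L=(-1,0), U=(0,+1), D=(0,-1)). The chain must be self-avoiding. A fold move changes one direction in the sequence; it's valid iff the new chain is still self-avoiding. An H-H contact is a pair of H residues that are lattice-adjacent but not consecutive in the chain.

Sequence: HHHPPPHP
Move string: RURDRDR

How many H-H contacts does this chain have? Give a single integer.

Answer: 0

Derivation:
Positions: [(0, 0), (1, 0), (1, 1), (2, 1), (2, 0), (3, 0), (3, -1), (4, -1)]
No H-H contacts found.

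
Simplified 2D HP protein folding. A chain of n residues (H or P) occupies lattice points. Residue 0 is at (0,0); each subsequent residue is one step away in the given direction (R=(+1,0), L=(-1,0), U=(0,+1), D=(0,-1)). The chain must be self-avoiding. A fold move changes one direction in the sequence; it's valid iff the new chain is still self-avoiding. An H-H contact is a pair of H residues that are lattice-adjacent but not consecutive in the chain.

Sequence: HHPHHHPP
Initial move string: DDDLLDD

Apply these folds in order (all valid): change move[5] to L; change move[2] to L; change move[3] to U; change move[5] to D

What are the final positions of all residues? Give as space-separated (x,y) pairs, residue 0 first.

Answer: (0,0) (0,-1) (0,-2) (-1,-2) (-1,-1) (-2,-1) (-2,-2) (-2,-3)

Derivation:
Initial moves: DDDLLDD
Fold: move[5]->L => DDDLLLD (positions: [(0, 0), (0, -1), (0, -2), (0, -3), (-1, -3), (-2, -3), (-3, -3), (-3, -4)])
Fold: move[2]->L => DDLLLLD (positions: [(0, 0), (0, -1), (0, -2), (-1, -2), (-2, -2), (-3, -2), (-4, -2), (-4, -3)])
Fold: move[3]->U => DDLULLD (positions: [(0, 0), (0, -1), (0, -2), (-1, -2), (-1, -1), (-2, -1), (-3, -1), (-3, -2)])
Fold: move[5]->D => DDLULDD (positions: [(0, 0), (0, -1), (0, -2), (-1, -2), (-1, -1), (-2, -1), (-2, -2), (-2, -3)])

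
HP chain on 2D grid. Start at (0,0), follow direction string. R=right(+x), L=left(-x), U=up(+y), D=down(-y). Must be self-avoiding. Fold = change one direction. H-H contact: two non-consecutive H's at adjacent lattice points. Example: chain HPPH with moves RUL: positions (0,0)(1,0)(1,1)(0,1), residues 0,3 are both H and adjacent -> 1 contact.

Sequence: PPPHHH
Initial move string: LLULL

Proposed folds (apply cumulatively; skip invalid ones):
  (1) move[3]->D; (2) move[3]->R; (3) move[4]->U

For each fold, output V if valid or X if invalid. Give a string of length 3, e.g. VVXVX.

Initial: LLULL -> [(0, 0), (-1, 0), (-2, 0), (-2, 1), (-3, 1), (-4, 1)]
Fold 1: move[3]->D => LLUDL INVALID (collision), skipped
Fold 2: move[3]->R => LLURL INVALID (collision), skipped
Fold 3: move[4]->U => LLULU VALID

Answer: XXV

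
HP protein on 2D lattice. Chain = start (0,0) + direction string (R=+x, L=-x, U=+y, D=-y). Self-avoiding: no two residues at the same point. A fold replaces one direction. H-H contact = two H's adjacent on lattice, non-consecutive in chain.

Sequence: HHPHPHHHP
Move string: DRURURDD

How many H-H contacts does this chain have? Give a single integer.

Positions: [(0, 0), (0, -1), (1, -1), (1, 0), (2, 0), (2, 1), (3, 1), (3, 0), (3, -1)]
H-H contact: residue 0 @(0,0) - residue 3 @(1, 0)

Answer: 1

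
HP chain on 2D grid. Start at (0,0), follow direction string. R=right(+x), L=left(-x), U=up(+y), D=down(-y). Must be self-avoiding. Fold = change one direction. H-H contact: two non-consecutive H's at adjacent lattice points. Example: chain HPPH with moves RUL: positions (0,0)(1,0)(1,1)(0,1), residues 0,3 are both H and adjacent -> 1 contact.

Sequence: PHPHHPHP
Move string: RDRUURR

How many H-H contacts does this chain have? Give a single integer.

Positions: [(0, 0), (1, 0), (1, -1), (2, -1), (2, 0), (2, 1), (3, 1), (4, 1)]
H-H contact: residue 1 @(1,0) - residue 4 @(2, 0)

Answer: 1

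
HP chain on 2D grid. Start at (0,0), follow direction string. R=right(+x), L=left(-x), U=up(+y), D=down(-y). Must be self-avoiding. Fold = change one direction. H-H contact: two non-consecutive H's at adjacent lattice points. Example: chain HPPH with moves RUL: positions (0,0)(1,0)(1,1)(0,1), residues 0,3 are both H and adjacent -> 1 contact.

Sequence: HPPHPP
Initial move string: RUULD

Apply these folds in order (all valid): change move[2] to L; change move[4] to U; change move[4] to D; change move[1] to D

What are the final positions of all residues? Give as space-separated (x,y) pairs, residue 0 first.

Answer: (0,0) (1,0) (1,-1) (0,-1) (-1,-1) (-1,-2)

Derivation:
Initial moves: RUULD
Fold: move[2]->L => RULLD (positions: [(0, 0), (1, 0), (1, 1), (0, 1), (-1, 1), (-1, 0)])
Fold: move[4]->U => RULLU (positions: [(0, 0), (1, 0), (1, 1), (0, 1), (-1, 1), (-1, 2)])
Fold: move[4]->D => RULLD (positions: [(0, 0), (1, 0), (1, 1), (0, 1), (-1, 1), (-1, 0)])
Fold: move[1]->D => RDLLD (positions: [(0, 0), (1, 0), (1, -1), (0, -1), (-1, -1), (-1, -2)])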